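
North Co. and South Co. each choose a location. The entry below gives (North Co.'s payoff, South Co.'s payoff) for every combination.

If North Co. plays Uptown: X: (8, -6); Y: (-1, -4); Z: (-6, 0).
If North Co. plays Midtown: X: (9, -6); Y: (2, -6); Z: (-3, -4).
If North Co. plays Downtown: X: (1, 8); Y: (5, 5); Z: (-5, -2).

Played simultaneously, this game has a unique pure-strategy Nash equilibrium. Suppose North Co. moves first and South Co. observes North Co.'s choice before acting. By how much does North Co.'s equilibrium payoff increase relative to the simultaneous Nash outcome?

4

Work backward from South Co.'s decision.
- Uptown → South Co. plays Z (best of -6, -4, 0); North Co. gets -6.
- Midtown → South Co. plays Z (best of -6, -6, -4); North Co. gets -3.
- Downtown → South Co. plays X (best of 8, 5, -2); North Co. gets 1.
Maximizing over -6, -3, 1, North Co. chooses Downtown. Subgame-perfect outcome: (Downtown, X) with payoffs (1, 8).
For the simultaneous game, intersect best replies.
North Co.'s best replies: X→Midtown; Y→Downtown; Z→Midtown.
South Co.'s best replies: Uptown→Z; Midtown→Z; Downtown→X.
Only (Midtown, Z) has each player best-responding; Nash payoffs (-3, -4).
North Co.'s commitment gain: 1 − -3 = 4.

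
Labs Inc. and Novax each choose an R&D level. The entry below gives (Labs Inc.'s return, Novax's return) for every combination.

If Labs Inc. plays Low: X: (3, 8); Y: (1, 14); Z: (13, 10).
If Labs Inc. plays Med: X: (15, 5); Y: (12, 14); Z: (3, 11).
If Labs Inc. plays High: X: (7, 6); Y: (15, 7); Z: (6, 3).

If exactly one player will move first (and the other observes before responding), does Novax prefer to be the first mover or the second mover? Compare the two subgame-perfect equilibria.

first

If Labs Inc. leads: Novax's best replies are Low→Y, Med→Y, High→Y; Labs Inc.'s induced payoffs 1, 12, 15; outcome (High, Y), payoffs (15, 7).
If Novax leads: Labs Inc.'s best replies are X→Med, Y→High, Z→Low; Novax's induced payoffs 5, 7, 10; outcome (Low, Z), payoffs (13, 10).
Novax gets 10 moving first and 7 moving second, so Novax prefers to move first.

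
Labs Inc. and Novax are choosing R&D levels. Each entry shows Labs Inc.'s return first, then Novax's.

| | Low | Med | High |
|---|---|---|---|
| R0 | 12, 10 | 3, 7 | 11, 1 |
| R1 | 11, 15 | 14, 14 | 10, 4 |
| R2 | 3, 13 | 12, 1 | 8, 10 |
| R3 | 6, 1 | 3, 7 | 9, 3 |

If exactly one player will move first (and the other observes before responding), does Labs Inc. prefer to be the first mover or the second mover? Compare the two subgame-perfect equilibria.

second

If Labs Inc. leads: Novax's best replies are R0→Low, R1→Low, R2→Low, R3→Med; Labs Inc.'s induced payoffs 12, 11, 3, 3; outcome (R0, Low), payoffs (12, 10).
If Novax leads: Labs Inc.'s best replies are Low→R0, Med→R1, High→R0; Novax's induced payoffs 10, 14, 1; outcome (R1, Med), payoffs (14, 14).
Labs Inc. gets 12 moving first and 14 moving second, so Labs Inc. prefers to move second.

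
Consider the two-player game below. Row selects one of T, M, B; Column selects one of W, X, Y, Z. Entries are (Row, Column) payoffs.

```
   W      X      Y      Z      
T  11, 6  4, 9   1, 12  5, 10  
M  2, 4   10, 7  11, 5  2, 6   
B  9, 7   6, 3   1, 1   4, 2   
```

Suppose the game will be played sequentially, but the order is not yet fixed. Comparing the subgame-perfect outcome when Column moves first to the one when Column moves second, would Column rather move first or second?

first

If Row leads: Column's best replies are T→Y, M→X, B→W; Row's induced payoffs 1, 10, 9; outcome (M, X), payoffs (10, 7).
If Column leads: Row's best replies are W→T, X→M, Y→M, Z→T; Column's induced payoffs 6, 7, 5, 10; outcome (T, Z), payoffs (5, 10).
Column gets 10 moving first and 7 moving second, so Column prefers to move first.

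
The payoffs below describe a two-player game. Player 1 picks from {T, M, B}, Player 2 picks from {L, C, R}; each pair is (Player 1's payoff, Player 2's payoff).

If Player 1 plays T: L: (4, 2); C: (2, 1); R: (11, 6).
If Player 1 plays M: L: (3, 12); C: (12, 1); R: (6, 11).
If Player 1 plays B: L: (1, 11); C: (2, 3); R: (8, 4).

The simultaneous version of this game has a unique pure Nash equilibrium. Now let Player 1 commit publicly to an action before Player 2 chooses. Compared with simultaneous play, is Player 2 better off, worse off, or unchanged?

unchanged

Work backward from Player 2's decision.
- T: Player 2 compares 2, 1, 6 and picks R; Player 1 would get 11.
- M: Player 2 compares 12, 1, 11 and picks L; Player 1 would get 3.
- B: Player 2 compares 11, 3, 4 and picks L; Player 1 would get 1.
Maximizing over 11, 3, 1, Player 1 chooses T. Subgame-perfect outcome: (T, R) with payoffs (11, 6).
Now find the simultaneous Nash equilibrium.
Player 1's best replies: L→T; C→M; R→T.
Player 2's best replies: T→R; M→L; B→L.
Only (T, R) has each player best-responding; Nash payoffs (11, 6).
Player 2 earns 6 sequentially versus 6 at the Nash outcome: unchanged.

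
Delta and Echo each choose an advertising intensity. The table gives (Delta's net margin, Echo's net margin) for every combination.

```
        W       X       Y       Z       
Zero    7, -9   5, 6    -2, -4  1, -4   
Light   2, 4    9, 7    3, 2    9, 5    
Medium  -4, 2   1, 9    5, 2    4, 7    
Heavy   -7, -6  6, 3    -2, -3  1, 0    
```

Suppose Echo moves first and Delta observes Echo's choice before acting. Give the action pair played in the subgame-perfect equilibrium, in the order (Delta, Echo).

(Light, X)

Backward induction with Echo moving first.
- W → Delta plays Zero (best of 7, 2, -4, -7); Echo gets -9.
- X → Delta plays Light (best of 5, 9, 1, 6); Echo gets 7.
- Y → Delta plays Medium (best of -2, 3, 5, -2); Echo gets 2.
- Z → Delta plays Light (best of 1, 9, 4, 1); Echo gets 5.
Among -9, 7, 2, 5, the best is 7 at X. Subgame-perfect outcome: (Light, X) with payoffs (9, 7).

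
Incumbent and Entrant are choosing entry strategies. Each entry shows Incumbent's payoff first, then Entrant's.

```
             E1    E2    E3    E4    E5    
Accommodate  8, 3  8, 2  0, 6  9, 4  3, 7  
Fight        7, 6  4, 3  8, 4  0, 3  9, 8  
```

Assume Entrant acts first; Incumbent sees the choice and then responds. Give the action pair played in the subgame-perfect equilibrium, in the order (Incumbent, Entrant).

Work backward from Incumbent's decision.
- E1 → Incumbent plays Accommodate (best of 8, 7); Entrant gets 3.
- E2 → Incumbent plays Accommodate (best of 8, 4); Entrant gets 2.
- E3 → Incumbent plays Fight (best of 0, 8); Entrant gets 4.
- E4 → Incumbent plays Accommodate (best of 9, 0); Entrant gets 4.
- E5 → Incumbent plays Fight (best of 3, 9); Entrant gets 8.
Among 3, 2, 4, 4, 8, the best is 8 at E5. Subgame-perfect outcome: (Fight, E5) with payoffs (9, 8).

(Fight, E5)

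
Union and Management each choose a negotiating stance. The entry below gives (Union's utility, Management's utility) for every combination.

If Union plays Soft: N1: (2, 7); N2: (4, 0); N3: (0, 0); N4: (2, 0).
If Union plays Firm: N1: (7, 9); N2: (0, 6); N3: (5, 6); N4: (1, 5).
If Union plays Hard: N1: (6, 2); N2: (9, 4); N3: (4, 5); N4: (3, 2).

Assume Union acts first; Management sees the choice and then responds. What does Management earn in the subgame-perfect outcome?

Work backward from Management's decision.
- Soft: BR = N1, leader payoff 2.
- Firm: BR = N1, leader payoff 7.
- Hard: BR = N3, leader payoff 4.
Union's induced payoffs are 2, 7, 4, so Union commits to Firm. Subgame-perfect outcome: (Firm, N1) with payoffs (7, 9).

9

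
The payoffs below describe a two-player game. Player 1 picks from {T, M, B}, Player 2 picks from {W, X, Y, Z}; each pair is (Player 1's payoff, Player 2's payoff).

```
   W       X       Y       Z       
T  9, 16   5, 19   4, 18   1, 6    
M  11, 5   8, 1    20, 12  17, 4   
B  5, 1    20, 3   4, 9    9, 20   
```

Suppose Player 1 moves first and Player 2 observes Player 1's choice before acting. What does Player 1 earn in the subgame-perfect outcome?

20

Work backward from Player 2's decision.
- T → Player 2 plays X (best of 16, 19, 18, 6); Player 1 gets 5.
- M → Player 2 plays Y (best of 5, 1, 12, 4); Player 1 gets 20.
- B → Player 2 plays Z (best of 1, 3, 9, 20); Player 1 gets 9.
Among 5, 20, 9, the best is 20 at M. Subgame-perfect outcome: (M, Y) with payoffs (20, 12).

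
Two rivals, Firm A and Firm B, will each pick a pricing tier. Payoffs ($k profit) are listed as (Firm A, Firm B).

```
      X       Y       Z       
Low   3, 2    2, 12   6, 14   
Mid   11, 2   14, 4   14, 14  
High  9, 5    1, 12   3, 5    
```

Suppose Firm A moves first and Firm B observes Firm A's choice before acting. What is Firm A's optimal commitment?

Solve by backward induction (Firm A leads).
- Low: Firm B compares 2, 12, 14 and picks Z; Firm A would get 6.
- Mid: Firm B compares 2, 4, 14 and picks Z; Firm A would get 14.
- High: Firm B compares 5, 12, 5 and picks Y; Firm A would get 1.
Maximizing over 6, 14, 1, Firm A chooses Mid. Subgame-perfect outcome: (Mid, Z) with payoffs (14, 14).

Mid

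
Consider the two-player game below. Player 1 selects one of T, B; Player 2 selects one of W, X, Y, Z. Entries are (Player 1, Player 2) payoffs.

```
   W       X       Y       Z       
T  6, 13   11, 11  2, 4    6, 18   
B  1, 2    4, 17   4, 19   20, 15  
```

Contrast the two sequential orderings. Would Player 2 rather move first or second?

first

If Player 1 leads: Player 2's best replies are T→Z, B→Y; Player 1's induced payoffs 6, 4; outcome (T, Z), payoffs (6, 18).
If Player 2 leads: Player 1's best replies are W→T, X→T, Y→B, Z→B; Player 2's induced payoffs 13, 11, 19, 15; outcome (B, Y), payoffs (4, 19).
Player 2 gets 19 moving first and 18 moving second, so Player 2 prefers to move first.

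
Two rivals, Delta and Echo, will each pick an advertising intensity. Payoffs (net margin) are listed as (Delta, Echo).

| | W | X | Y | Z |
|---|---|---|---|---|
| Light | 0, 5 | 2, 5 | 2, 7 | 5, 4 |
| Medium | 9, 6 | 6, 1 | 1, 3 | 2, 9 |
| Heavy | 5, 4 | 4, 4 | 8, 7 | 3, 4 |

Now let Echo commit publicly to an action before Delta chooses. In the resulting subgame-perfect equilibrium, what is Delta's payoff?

Work backward from Delta's decision.
- W: Delta compares 0, 9, 5 and picks Medium; Echo would get 6.
- X: Delta compares 2, 6, 4 and picks Medium; Echo would get 1.
- Y: Delta compares 2, 1, 8 and picks Heavy; Echo would get 7.
- Z: Delta compares 5, 2, 3 and picks Light; Echo would get 4.
Maximizing over 6, 1, 7, 4, Echo chooses Y. Subgame-perfect outcome: (Heavy, Y) with payoffs (8, 7).

8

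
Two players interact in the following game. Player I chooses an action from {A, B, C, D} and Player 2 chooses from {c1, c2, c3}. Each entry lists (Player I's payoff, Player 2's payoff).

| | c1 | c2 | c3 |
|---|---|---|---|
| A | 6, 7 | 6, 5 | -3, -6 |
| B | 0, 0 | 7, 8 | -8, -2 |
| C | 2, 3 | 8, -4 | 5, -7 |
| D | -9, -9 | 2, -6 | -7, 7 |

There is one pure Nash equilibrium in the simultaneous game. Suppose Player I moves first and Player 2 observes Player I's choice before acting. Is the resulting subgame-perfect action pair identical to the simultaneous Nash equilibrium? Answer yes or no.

no

Solve by backward induction (Player I leads).
- A: BR = c1, leader payoff 6.
- B: BR = c2, leader payoff 7.
- C: BR = c1, leader payoff 2.
- D: BR = c3, leader payoff -7.
Maximizing over 6, 7, 2, -7, Player I chooses B. Subgame-perfect outcome: (B, c2) with payoffs (7, 8).
Now find the simultaneous Nash equilibrium.
Player I's best replies: c1→A; c2→C; c3→C.
Player 2's best replies: A→c1; B→c2; C→c1; D→c3.
The unique mutual best reply is (A, c1), giving (6, 7).
Sequential outcome (B, c2) differs from the Nash profile (A, c1).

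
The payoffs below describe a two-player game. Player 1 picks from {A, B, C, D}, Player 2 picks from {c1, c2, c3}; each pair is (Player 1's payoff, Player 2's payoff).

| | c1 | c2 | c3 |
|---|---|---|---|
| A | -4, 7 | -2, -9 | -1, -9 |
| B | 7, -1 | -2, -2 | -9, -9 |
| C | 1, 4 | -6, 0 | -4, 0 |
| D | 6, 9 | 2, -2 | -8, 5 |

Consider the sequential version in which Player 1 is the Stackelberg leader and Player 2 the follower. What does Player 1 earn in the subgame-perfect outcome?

7

Player 2 best-responds to each possible Player 1 move:
- A → Player 2 plays c1 (best of 7, -9, -9); Player 1 gets -4.
- B → Player 2 plays c1 (best of -1, -2, -9); Player 1 gets 7.
- C → Player 2 plays c1 (best of 4, 0, 0); Player 1 gets 1.
- D → Player 2 plays c1 (best of 9, -2, 5); Player 1 gets 6.
Player 1's induced payoffs are -4, 7, 1, 6, so Player 1 commits to B. Subgame-perfect outcome: (B, c1) with payoffs (7, -1).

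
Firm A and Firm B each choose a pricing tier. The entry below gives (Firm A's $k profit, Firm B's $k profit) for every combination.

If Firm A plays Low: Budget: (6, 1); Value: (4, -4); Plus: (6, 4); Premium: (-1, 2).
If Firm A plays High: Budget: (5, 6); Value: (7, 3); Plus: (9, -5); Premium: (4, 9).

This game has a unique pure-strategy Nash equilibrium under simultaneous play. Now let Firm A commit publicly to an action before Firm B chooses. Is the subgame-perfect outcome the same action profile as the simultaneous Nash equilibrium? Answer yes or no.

Backward induction with Firm A moving first.
- Low: Firm B compares 1, -4, 4, 2 and picks Plus; Firm A would get 6.
- High: Firm B compares 6, 3, -5, 9 and picks Premium; Firm A would get 4.
Maximizing over 6, 4, Firm A chooses Low. Subgame-perfect outcome: (Low, Plus) with payoffs (6, 4).
Under simultaneous play:
Firm A's best replies: Budget→Low; Value→High; Plus→High; Premium→High.
Firm B's best replies: Low→Plus; High→Premium.
The unique mutual best reply is (High, Premium), giving (4, 9).
Sequential outcome (Low, Plus) differs from the Nash profile (High, Premium).

no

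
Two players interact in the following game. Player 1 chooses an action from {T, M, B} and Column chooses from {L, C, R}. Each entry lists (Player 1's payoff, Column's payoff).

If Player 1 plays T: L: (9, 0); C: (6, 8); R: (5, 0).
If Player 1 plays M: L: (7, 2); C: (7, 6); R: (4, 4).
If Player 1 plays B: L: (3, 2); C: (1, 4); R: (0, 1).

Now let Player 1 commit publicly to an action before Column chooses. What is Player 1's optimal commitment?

M

Solve by backward induction (Player 1 leads).
- T → Column plays C (best of 0, 8, 0); Player 1 gets 6.
- M → Column plays C (best of 2, 6, 4); Player 1 gets 7.
- B → Column plays C (best of 2, 4, 1); Player 1 gets 1.
Among 6, 7, 1, the best is 7 at M. Subgame-perfect outcome: (M, C) with payoffs (7, 6).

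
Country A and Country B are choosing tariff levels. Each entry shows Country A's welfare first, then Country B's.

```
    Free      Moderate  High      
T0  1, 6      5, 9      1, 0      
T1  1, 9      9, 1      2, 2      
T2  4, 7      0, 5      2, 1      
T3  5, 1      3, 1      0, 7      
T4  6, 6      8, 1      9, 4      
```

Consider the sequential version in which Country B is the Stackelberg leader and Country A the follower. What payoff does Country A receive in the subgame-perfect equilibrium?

Country A best-responds to each possible Country B move:
- Free: BR = T4, leader payoff 6.
- Moderate: BR = T1, leader payoff 1.
- High: BR = T4, leader payoff 4.
Maximizing over 6, 1, 4, Country B chooses Free. Subgame-perfect outcome: (T4, Free) with payoffs (6, 6).

6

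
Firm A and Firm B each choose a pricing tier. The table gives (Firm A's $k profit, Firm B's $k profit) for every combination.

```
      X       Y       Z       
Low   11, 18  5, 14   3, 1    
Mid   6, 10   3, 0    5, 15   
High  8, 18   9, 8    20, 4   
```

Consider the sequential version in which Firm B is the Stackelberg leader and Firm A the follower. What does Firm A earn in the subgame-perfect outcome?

11

Solve by backward induction (Firm B leads).
- X: Firm A compares 11, 6, 8 and picks Low; Firm B would get 18.
- Y: Firm A compares 5, 3, 9 and picks High; Firm B would get 8.
- Z: Firm A compares 3, 5, 20 and picks High; Firm B would get 4.
Among 18, 8, 4, the best is 18 at X. Subgame-perfect outcome: (Low, X) with payoffs (11, 18).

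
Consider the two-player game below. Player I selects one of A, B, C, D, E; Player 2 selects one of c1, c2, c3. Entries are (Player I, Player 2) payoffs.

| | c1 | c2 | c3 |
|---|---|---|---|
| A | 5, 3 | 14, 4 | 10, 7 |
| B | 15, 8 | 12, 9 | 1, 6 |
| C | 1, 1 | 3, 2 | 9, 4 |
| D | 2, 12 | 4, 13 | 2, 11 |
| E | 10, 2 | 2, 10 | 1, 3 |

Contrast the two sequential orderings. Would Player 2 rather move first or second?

If Player I leads: Player 2's best replies are A→c3, B→c2, C→c3, D→c2, E→c2; Player I's induced payoffs 10, 12, 9, 4, 2; outcome (B, c2), payoffs (12, 9).
If Player 2 leads: Player I's best replies are c1→B, c2→A, c3→A; Player 2's induced payoffs 8, 4, 7; outcome (B, c1), payoffs (15, 8).
Player 2 gets 8 moving first and 9 moving second, so Player 2 prefers to move second.

second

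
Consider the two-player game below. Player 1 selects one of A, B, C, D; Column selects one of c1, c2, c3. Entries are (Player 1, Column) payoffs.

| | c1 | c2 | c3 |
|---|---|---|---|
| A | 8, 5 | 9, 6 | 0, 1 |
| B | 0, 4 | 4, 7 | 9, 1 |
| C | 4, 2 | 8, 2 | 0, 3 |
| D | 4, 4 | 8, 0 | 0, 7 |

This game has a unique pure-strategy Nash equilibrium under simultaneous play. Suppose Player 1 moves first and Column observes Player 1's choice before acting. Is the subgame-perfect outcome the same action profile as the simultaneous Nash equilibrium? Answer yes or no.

yes

Work backward from Column's decision.
- A: Column compares 5, 6, 1 and picks c2; Player 1 would get 9.
- B: Column compares 4, 7, 1 and picks c2; Player 1 would get 4.
- C: Column compares 2, 2, 3 and picks c3; Player 1 would get 0.
- D: Column compares 4, 0, 7 and picks c3; Player 1 would get 0.
Maximizing over 9, 4, 0, 0, Player 1 chooses A. Subgame-perfect outcome: (A, c2) with payoffs (9, 6).
Under simultaneous play:
Player 1's best replies: c1→A; c2→A; c3→B.
Column's best replies: A→c2; B→c2; C→c3; D→c3.
The unique mutual best reply is (A, c2), giving (9, 6).
Sequential outcome (A, c2) coincides with the Nash profile (A, c2).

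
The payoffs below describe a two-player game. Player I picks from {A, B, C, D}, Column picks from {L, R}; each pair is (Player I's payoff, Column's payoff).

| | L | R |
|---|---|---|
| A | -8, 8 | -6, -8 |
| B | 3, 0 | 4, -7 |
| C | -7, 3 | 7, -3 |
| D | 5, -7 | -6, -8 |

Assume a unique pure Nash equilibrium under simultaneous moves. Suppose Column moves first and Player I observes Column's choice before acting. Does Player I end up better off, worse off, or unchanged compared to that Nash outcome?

Solve by backward induction (Column leads).
- L → Player I plays D (best of -8, 3, -7, 5); Column gets -7.
- R → Player I plays C (best of -6, 4, 7, -6); Column gets -3.
Among -7, -3, the best is -3 at R. Subgame-perfect outcome: (C, R) with payoffs (7, -3).
Under simultaneous play:
Player I's best replies: L→D; R→C.
Column's best replies: A→L; B→L; C→L; D→L.
The unique mutual best reply is (D, L), giving (5, -7).
Player I earns 7 sequentially versus 5 at the Nash outcome: better off.

better off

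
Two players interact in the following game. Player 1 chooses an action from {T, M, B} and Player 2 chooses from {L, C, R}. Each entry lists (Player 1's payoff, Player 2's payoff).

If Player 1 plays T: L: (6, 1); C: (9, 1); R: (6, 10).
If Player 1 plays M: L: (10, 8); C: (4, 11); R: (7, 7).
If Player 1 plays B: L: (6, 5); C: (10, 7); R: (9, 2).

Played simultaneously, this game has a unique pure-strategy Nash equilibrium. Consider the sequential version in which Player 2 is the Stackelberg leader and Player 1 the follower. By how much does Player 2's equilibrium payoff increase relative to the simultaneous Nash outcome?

Solve by backward induction (Player 2 leads).
- L → Player 1 plays M (best of 6, 10, 6); Player 2 gets 8.
- C → Player 1 plays B (best of 9, 4, 10); Player 2 gets 7.
- R → Player 1 plays B (best of 6, 7, 9); Player 2 gets 2.
Among 8, 7, 2, the best is 8 at L. Subgame-perfect outcome: (M, L) with payoffs (10, 8).
Under simultaneous play:
Player 1's best replies: L→M; C→B; R→B.
Player 2's best replies: T→R; M→C; B→C.
Only (B, C) has each player best-responding; Nash payoffs (10, 7).
Player 2's commitment gain: 8 − 7 = 1.

1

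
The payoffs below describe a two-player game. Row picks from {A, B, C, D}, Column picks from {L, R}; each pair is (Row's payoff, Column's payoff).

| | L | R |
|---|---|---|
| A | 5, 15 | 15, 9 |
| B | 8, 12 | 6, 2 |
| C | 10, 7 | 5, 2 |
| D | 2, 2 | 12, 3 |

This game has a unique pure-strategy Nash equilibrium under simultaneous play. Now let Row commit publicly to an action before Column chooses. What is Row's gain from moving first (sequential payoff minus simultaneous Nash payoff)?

Solve by backward induction (Row leads).
- A: Column compares 15, 9 and picks L; Row would get 5.
- B: Column compares 12, 2 and picks L; Row would get 8.
- C: Column compares 7, 2 and picks L; Row would get 10.
- D: Column compares 2, 3 and picks R; Row would get 12.
Among 5, 8, 10, 12, the best is 12 at D. Subgame-perfect outcome: (D, R) with payoffs (12, 3).
Under simultaneous play:
Row's best replies: L→C; R→A.
Column's best replies: A→L; B→L; C→L; D→R.
Only (C, L) has each player best-responding; Nash payoffs (10, 7).
Row's commitment gain: 12 − 10 = 2.

2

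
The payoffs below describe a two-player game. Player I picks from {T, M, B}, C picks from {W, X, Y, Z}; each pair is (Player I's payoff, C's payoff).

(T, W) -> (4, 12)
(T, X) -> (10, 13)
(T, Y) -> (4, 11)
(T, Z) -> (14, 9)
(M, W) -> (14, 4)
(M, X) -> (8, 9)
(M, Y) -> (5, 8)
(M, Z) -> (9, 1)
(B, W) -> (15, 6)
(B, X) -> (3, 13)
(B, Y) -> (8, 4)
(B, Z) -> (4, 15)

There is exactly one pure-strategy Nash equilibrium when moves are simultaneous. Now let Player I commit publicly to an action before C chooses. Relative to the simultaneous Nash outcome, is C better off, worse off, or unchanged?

Backward induction with Player I moving first.
- T: C compares 12, 13, 11, 9 and picks X; Player I would get 10.
- M: C compares 4, 9, 8, 1 and picks X; Player I would get 8.
- B: C compares 6, 13, 4, 15 and picks Z; Player I would get 4.
Maximizing over 10, 8, 4, Player I chooses T. Subgame-perfect outcome: (T, X) with payoffs (10, 13).
For the simultaneous game, intersect best replies.
Player I's best replies: W→B; X→T; Y→B; Z→T.
C's best replies: T→X; M→X; B→Z.
The unique mutual best reply is (T, X), giving (10, 13).
C earns 13 sequentially versus 13 at the Nash outcome: unchanged.

unchanged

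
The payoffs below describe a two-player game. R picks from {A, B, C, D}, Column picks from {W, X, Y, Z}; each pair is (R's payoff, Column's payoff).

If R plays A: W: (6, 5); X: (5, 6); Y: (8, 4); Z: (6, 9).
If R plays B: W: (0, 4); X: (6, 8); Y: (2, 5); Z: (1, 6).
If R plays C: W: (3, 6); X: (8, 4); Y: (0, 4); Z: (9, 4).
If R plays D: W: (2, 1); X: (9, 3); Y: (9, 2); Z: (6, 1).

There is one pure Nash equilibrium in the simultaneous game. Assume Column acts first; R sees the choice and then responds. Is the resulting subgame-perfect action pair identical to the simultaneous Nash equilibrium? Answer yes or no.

no

R best-responds to each possible Column move:
- W: BR = A, leader payoff 5.
- X: BR = D, leader payoff 3.
- Y: BR = D, leader payoff 2.
- Z: BR = C, leader payoff 4.
Maximizing over 5, 3, 2, 4, Column chooses W. Subgame-perfect outcome: (A, W) with payoffs (6, 5).
For the simultaneous game, intersect best replies.
R's best replies: W→A; X→D; Y→D; Z→C.
Column's best replies: A→Z; B→X; C→W; D→X.
Only (D, X) has each player best-responding; Nash payoffs (9, 3).
Sequential outcome (A, W) differs from the Nash profile (D, X).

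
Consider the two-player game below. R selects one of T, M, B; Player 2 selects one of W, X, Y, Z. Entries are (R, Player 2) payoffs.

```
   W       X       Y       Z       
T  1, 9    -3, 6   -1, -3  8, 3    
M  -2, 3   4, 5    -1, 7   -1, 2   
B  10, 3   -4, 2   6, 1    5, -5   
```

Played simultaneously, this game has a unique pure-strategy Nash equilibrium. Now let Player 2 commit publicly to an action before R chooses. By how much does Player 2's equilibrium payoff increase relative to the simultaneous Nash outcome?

Solve by backward induction (Player 2 leads).
- W: R compares 1, -2, 10 and picks B; Player 2 would get 3.
- X: R compares -3, 4, -4 and picks M; Player 2 would get 5.
- Y: R compares -1, -1, 6 and picks B; Player 2 would get 1.
- Z: R compares 8, -1, 5 and picks T; Player 2 would get 3.
Player 2's induced payoffs are 3, 5, 1, 3, so Player 2 commits to X. Subgame-perfect outcome: (M, X) with payoffs (4, 5).
Under simultaneous play:
R's best replies: W→B; X→M; Y→B; Z→T.
Player 2's best replies: T→W; M→Y; B→W.
The unique mutual best reply is (B, W), giving (10, 3).
Player 2's commitment gain: 5 − 3 = 2.

2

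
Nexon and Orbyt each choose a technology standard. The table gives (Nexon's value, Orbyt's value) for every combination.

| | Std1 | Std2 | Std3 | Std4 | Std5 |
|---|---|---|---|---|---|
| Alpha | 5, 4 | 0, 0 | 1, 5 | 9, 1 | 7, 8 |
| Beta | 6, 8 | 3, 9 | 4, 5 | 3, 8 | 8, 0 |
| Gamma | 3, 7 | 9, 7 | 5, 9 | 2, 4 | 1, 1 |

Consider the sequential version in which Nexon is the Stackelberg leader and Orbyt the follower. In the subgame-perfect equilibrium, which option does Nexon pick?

Solve by backward induction (Nexon leads).
- Alpha: BR = Std5, leader payoff 7.
- Beta: BR = Std2, leader payoff 3.
- Gamma: BR = Std3, leader payoff 5.
Nexon's induced payoffs are 7, 3, 5, so Nexon commits to Alpha. Subgame-perfect outcome: (Alpha, Std5) with payoffs (7, 8).

Alpha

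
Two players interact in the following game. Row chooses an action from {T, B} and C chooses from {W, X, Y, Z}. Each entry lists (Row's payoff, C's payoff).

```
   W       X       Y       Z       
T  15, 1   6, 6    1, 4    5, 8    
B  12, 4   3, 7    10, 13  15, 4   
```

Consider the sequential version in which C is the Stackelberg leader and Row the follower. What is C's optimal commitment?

Y

Solve by backward induction (C leads).
- W: Row compares 15, 12 and picks T; C would get 1.
- X: Row compares 6, 3 and picks T; C would get 6.
- Y: Row compares 1, 10 and picks B; C would get 13.
- Z: Row compares 5, 15 and picks B; C would get 4.
C's induced payoffs are 1, 6, 13, 4, so C commits to Y. Subgame-perfect outcome: (B, Y) with payoffs (10, 13).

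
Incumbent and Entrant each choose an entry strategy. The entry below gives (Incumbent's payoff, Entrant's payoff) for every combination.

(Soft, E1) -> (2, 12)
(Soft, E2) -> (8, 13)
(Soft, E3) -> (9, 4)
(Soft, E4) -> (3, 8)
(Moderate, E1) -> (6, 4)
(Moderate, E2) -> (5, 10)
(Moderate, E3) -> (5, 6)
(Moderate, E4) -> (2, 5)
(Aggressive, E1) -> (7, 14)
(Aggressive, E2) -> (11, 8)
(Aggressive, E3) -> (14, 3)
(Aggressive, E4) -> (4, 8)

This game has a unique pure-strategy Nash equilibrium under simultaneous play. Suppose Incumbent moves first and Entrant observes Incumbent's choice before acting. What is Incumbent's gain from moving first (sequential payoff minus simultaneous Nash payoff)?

Backward induction with Incumbent moving first.
- Soft → Entrant plays E2 (best of 12, 13, 4, 8); Incumbent gets 8.
- Moderate → Entrant plays E2 (best of 4, 10, 6, 5); Incumbent gets 5.
- Aggressive → Entrant plays E1 (best of 14, 8, 3, 8); Incumbent gets 7.
Among 8, 5, 7, the best is 8 at Soft. Subgame-perfect outcome: (Soft, E2) with payoffs (8, 13).
For the simultaneous game, intersect best replies.
Incumbent's best replies: E1→Aggressive; E2→Aggressive; E3→Aggressive; E4→Aggressive.
Entrant's best replies: Soft→E2; Moderate→E2; Aggressive→E1.
Only (Aggressive, E1) has each player best-responding; Nash payoffs (7, 14).
Incumbent's commitment gain: 8 − 7 = 1.

1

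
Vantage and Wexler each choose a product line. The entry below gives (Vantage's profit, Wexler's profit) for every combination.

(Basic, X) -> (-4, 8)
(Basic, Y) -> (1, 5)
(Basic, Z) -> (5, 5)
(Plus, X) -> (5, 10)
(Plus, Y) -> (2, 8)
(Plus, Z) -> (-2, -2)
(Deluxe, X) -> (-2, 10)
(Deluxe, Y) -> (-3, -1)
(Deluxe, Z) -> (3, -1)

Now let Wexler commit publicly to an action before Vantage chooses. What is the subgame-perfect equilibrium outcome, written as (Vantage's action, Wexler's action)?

(Plus, X)

Solve by backward induction (Wexler leads).
- X: BR = Plus, leader payoff 10.
- Y: BR = Plus, leader payoff 8.
- Z: BR = Basic, leader payoff 5.
Maximizing over 10, 8, 5, Wexler chooses X. Subgame-perfect outcome: (Plus, X) with payoffs (5, 10).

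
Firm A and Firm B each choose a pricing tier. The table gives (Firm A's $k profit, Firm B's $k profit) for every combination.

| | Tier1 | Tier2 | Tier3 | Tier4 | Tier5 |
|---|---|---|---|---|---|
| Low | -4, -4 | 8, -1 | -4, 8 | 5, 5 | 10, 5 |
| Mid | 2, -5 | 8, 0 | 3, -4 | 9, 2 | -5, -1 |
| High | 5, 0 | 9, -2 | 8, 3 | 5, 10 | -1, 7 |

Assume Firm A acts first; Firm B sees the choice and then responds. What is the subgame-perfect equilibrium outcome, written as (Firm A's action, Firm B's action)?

(Mid, Tier4)

Firm B best-responds to each possible Firm A move:
- Low: Firm B compares -4, -1, 8, 5, 5 and picks Tier3; Firm A would get -4.
- Mid: Firm B compares -5, 0, -4, 2, -1 and picks Tier4; Firm A would get 9.
- High: Firm B compares 0, -2, 3, 10, 7 and picks Tier4; Firm A would get 5.
Among -4, 9, 5, the best is 9 at Mid. Subgame-perfect outcome: (Mid, Tier4) with payoffs (9, 2).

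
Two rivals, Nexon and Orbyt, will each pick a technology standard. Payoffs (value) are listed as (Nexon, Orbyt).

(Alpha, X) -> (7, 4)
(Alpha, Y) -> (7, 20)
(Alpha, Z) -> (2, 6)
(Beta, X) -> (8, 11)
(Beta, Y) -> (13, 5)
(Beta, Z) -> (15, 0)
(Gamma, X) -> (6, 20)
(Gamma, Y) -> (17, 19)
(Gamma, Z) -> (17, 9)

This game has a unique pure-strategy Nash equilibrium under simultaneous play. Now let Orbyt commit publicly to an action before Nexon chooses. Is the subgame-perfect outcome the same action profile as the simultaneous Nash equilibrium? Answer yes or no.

Backward induction with Orbyt moving first.
- X → Nexon plays Beta (best of 7, 8, 6); Orbyt gets 11.
- Y → Nexon plays Gamma (best of 7, 13, 17); Orbyt gets 19.
- Z → Nexon plays Gamma (best of 2, 15, 17); Orbyt gets 9.
Among 11, 19, 9, the best is 19 at Y. Subgame-perfect outcome: (Gamma, Y) with payoffs (17, 19).
Under simultaneous play:
Nexon's best replies: X→Beta; Y→Gamma; Z→Gamma.
Orbyt's best replies: Alpha→Y; Beta→X; Gamma→X.
The unique mutual best reply is (Beta, X), giving (8, 11).
Sequential outcome (Gamma, Y) differs from the Nash profile (Beta, X).

no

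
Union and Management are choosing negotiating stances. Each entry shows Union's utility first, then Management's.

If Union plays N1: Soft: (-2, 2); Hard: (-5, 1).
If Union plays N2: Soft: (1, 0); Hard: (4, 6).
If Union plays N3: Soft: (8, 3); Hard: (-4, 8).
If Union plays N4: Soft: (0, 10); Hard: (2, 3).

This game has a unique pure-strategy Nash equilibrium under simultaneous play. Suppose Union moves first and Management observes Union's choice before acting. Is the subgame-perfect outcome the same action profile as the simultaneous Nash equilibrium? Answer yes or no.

Management best-responds to each possible Union move:
- N1: BR = Soft, leader payoff -2.
- N2: BR = Hard, leader payoff 4.
- N3: BR = Hard, leader payoff -4.
- N4: BR = Soft, leader payoff 0.
Maximizing over -2, 4, -4, 0, Union chooses N2. Subgame-perfect outcome: (N2, Hard) with payoffs (4, 6).
For the simultaneous game, intersect best replies.
Union's best replies: Soft→N3; Hard→N2.
Management's best replies: N1→Soft; N2→Hard; N3→Hard; N4→Soft.
Only (N2, Hard) has each player best-responding; Nash payoffs (4, 6).
Sequential outcome (N2, Hard) coincides with the Nash profile (N2, Hard).

yes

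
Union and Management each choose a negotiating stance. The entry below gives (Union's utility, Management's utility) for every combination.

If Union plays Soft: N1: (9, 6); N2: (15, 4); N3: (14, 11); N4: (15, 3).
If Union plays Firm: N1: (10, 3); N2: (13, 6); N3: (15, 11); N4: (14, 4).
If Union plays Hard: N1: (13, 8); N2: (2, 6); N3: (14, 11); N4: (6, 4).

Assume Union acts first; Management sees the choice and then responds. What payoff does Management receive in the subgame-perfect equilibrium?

Management best-responds to each possible Union move:
- Soft: BR = N3, leader payoff 14.
- Firm: BR = N3, leader payoff 15.
- Hard: BR = N3, leader payoff 14.
Union's induced payoffs are 14, 15, 14, so Union commits to Firm. Subgame-perfect outcome: (Firm, N3) with payoffs (15, 11).

11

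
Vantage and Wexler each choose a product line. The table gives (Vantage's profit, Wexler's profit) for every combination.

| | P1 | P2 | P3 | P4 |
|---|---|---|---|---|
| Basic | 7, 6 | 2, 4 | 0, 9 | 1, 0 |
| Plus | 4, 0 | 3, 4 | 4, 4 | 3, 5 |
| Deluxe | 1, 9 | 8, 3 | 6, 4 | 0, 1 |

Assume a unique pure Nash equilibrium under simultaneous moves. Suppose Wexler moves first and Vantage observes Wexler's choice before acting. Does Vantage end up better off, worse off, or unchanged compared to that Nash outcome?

better off

Vantage best-responds to each possible Wexler move:
- P1 → Vantage plays Basic (best of 7, 4, 1); Wexler gets 6.
- P2 → Vantage plays Deluxe (best of 2, 3, 8); Wexler gets 3.
- P3 → Vantage plays Deluxe (best of 0, 4, 6); Wexler gets 4.
- P4 → Vantage plays Plus (best of 1, 3, 0); Wexler gets 5.
Maximizing over 6, 3, 4, 5, Wexler chooses P1. Subgame-perfect outcome: (Basic, P1) with payoffs (7, 6).
For the simultaneous game, intersect best replies.
Vantage's best replies: P1→Basic; P2→Deluxe; P3→Deluxe; P4→Plus.
Wexler's best replies: Basic→P3; Plus→P4; Deluxe→P1.
The unique mutual best reply is (Plus, P4), giving (3, 5).
Vantage earns 7 sequentially versus 3 at the Nash outcome: better off.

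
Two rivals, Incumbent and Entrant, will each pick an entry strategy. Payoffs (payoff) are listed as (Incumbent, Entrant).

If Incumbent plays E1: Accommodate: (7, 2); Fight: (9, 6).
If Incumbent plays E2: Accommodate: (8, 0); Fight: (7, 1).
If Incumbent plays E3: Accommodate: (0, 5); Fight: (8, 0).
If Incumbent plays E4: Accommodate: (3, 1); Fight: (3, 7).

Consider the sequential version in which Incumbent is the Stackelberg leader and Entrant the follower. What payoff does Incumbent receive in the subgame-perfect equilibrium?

9

Entrant best-responds to each possible Incumbent move:
- E1 → Entrant plays Fight (best of 2, 6); Incumbent gets 9.
- E2 → Entrant plays Fight (best of 0, 1); Incumbent gets 7.
- E3 → Entrant plays Accommodate (best of 5, 0); Incumbent gets 0.
- E4 → Entrant plays Fight (best of 1, 7); Incumbent gets 3.
Incumbent's induced payoffs are 9, 7, 0, 3, so Incumbent commits to E1. Subgame-perfect outcome: (E1, Fight) with payoffs (9, 6).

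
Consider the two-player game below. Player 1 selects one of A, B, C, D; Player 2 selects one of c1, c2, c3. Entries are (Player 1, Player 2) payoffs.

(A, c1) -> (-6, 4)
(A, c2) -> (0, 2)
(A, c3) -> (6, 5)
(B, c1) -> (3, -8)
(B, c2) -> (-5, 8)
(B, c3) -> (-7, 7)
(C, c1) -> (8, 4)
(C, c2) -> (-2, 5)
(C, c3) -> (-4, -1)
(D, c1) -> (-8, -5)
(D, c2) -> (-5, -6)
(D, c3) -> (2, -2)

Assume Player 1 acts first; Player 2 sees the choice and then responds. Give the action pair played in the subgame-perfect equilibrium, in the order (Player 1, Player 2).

(A, c3)

Player 2 best-responds to each possible Player 1 move:
- A: Player 2 compares 4, 2, 5 and picks c3; Player 1 would get 6.
- B: Player 2 compares -8, 8, 7 and picks c2; Player 1 would get -5.
- C: Player 2 compares 4, 5, -1 and picks c2; Player 1 would get -2.
- D: Player 2 compares -5, -6, -2 and picks c3; Player 1 would get 2.
Among 6, -5, -2, 2, the best is 6 at A. Subgame-perfect outcome: (A, c3) with payoffs (6, 5).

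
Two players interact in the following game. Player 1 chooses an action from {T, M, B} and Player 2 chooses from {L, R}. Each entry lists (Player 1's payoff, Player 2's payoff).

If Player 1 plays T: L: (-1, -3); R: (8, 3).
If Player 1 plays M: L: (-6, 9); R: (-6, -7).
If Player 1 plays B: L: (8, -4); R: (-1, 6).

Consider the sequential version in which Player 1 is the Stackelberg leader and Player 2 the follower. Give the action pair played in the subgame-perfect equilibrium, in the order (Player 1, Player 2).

Player 2 best-responds to each possible Player 1 move:
- T: BR = R, leader payoff 8.
- M: BR = L, leader payoff -6.
- B: BR = R, leader payoff -1.
Maximizing over 8, -6, -1, Player 1 chooses T. Subgame-perfect outcome: (T, R) with payoffs (8, 3).

(T, R)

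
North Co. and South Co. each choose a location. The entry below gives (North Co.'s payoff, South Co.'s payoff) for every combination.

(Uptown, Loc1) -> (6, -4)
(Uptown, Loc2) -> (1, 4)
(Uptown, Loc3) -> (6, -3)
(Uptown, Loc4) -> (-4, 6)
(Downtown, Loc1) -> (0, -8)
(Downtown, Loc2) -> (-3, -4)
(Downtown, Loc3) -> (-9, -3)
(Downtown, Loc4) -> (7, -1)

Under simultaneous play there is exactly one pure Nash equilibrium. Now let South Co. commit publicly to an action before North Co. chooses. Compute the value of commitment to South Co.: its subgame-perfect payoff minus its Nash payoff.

5

Backward induction with South Co. moving first.
- Loc1 → North Co. plays Uptown (best of 6, 0); South Co. gets -4.
- Loc2 → North Co. plays Uptown (best of 1, -3); South Co. gets 4.
- Loc3 → North Co. plays Uptown (best of 6, -9); South Co. gets -3.
- Loc4 → North Co. plays Downtown (best of -4, 7); South Co. gets -1.
Among -4, 4, -3, -1, the best is 4 at Loc2. Subgame-perfect outcome: (Uptown, Loc2) with payoffs (1, 4).
Under simultaneous play:
North Co.'s best replies: Loc1→Uptown; Loc2→Uptown; Loc3→Uptown; Loc4→Downtown.
South Co.'s best replies: Uptown→Loc4; Downtown→Loc4.
The unique mutual best reply is (Downtown, Loc4), giving (7, -1).
South Co.'s commitment gain: 4 − -1 = 5.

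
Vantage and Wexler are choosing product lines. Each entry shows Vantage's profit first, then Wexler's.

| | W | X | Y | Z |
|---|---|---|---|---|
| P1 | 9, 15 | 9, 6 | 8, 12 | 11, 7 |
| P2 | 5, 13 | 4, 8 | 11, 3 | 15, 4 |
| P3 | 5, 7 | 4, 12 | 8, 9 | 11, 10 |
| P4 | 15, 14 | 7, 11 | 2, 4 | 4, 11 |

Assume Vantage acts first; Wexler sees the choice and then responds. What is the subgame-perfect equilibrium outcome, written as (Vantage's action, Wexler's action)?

(P4, W)

Solve by backward induction (Vantage leads).
- P1: BR = W, leader payoff 9.
- P2: BR = W, leader payoff 5.
- P3: BR = X, leader payoff 4.
- P4: BR = W, leader payoff 15.
Vantage's induced payoffs are 9, 5, 4, 15, so Vantage commits to P4. Subgame-perfect outcome: (P4, W) with payoffs (15, 14).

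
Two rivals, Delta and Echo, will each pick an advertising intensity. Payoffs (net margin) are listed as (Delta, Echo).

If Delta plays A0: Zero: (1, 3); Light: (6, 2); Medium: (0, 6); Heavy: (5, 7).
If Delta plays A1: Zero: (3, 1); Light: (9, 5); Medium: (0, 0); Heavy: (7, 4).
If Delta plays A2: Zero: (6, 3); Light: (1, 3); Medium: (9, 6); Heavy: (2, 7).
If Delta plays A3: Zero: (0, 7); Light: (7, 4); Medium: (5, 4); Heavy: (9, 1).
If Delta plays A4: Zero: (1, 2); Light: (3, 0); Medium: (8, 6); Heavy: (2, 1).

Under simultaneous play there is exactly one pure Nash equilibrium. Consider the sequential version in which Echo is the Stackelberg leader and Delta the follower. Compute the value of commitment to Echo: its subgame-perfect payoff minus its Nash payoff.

Delta best-responds to each possible Echo move:
- Zero → Delta plays A2 (best of 1, 3, 6, 0, 1); Echo gets 3.
- Light → Delta plays A1 (best of 6, 9, 1, 7, 3); Echo gets 5.
- Medium → Delta plays A2 (best of 0, 0, 9, 5, 8); Echo gets 6.
- Heavy → Delta plays A3 (best of 5, 7, 2, 9, 2); Echo gets 1.
Maximizing over 3, 5, 6, 1, Echo chooses Medium. Subgame-perfect outcome: (A2, Medium) with payoffs (9, 6).
For the simultaneous game, intersect best replies.
Delta's best replies: Zero→A2; Light→A1; Medium→A2; Heavy→A3.
Echo's best replies: A0→Heavy; A1→Light; A2→Heavy; A3→Zero; A4→Medium.
Only (A1, Light) has each player best-responding; Nash payoffs (9, 5).
Echo's commitment gain: 6 − 5 = 1.

1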